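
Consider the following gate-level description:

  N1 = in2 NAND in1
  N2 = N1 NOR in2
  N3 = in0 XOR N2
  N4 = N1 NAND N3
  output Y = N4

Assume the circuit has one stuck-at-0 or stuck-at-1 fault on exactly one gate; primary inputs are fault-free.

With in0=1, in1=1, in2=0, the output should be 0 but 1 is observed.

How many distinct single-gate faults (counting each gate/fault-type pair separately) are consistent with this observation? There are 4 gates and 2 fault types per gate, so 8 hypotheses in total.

4

Fault-free: N1=1, N2=0, N3=1, N4=0 → 0. Observed 1.
  N1 stuck-at-0: output 1 ✓
  N1 stuck-at-1: output 0 ✗
  N2 stuck-at-0: output 0 ✗
  N2 stuck-at-1: output 1 ✓
  N3 stuck-at-0: output 1 ✓
  N3 stuck-at-1: output 0 ✗
  N4 stuck-at-0: output 0 ✗
  N4 stuck-at-1: output 1 ✓
Consistent faults: {N1 stuck-at-0, N2 stuck-at-1, N3 stuck-at-0, N4 stuck-at-1} — 4 in all.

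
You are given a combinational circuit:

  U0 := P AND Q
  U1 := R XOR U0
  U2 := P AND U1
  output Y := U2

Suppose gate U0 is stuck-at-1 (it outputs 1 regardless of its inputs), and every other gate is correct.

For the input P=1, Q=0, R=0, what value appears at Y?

Propagate with U0 forced: U0=1 [stuck-at-1], U1=1, U2=1.
So Y = 1. (Without the fault it would be 0.)

1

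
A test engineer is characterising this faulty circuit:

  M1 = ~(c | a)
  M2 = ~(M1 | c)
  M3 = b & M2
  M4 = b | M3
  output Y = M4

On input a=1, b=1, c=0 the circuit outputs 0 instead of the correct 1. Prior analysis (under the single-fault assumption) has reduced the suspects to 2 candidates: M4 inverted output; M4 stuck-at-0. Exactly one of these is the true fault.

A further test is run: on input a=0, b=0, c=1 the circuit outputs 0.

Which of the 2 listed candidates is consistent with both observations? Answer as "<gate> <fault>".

M4 stuck-at-0

Evaluate each candidate on input a=0, b=0, c=1:
  M4 inverted output: M1=0, M2=0, M3=0, M4=1 [inverted output] → 1 — eliminated
  M4 stuck-at-0: M1=0, M2=0, M3=0, M4=0 [stuck-at-0] → 0 — matches
Only M4 stuck-at-0 reproduces the observed 0.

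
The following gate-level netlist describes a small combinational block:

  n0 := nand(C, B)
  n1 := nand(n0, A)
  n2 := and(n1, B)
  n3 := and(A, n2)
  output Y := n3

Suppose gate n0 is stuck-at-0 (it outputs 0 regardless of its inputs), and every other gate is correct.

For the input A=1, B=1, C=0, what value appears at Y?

Propagate with n0 forced: n0=0 [stuck-at-0], n1=1, n2=1, n3=1.
So Y = 1. (Without the fault it would be 0.)

1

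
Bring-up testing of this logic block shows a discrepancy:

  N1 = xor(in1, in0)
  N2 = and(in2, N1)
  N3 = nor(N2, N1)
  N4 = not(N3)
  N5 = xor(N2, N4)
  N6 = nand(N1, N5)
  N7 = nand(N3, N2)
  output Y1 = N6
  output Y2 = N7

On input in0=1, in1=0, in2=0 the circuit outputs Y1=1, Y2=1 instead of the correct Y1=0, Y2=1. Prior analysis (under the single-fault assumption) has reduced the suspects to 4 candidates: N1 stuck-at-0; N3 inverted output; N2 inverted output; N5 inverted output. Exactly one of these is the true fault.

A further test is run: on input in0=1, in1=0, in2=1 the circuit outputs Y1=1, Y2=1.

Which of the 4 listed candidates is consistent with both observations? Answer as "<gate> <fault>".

Evaluate each candidate on input in0=1, in1=0, in2=1:
  N1 stuck-at-0: N1=0 [stuck-at-0], N2=0, N3=1, N4=0, N5=0, N6=1, N7=1 → Y1=1, Y2=1 — matches
  N3 inverted output: N1=1, N2=1, N3=1 [inverted output], N4=0, N5=1, N6=0, N7=0 → Y1=0, Y2=0 — eliminated
  N2 inverted output: N1=1, N2=0 [inverted output], N3=0, N4=1, N5=1, N6=0, N7=1 → Y1=0, Y2=1 — eliminated
  N5 inverted output: N1=1, N2=1, N3=0, N4=1, N5=1 [inverted output], N6=0, N7=1 → Y1=0, Y2=1 — eliminated
Only N1 stuck-at-0 reproduces the observed Y1=1, Y2=1.

N1 stuck-at-0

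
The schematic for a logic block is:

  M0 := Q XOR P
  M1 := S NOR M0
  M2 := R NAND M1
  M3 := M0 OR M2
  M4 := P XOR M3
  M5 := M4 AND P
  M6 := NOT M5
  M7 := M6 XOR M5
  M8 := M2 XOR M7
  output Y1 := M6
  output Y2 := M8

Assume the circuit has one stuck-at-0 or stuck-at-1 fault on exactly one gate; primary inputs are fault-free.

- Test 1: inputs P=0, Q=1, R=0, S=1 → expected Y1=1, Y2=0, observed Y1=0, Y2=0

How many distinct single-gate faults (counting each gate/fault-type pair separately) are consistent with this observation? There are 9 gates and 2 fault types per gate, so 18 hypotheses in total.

1

Fault-free: M0=1, M1=0, M2=1, M3=1, M4=1, M5=0, M6=1, M7=1, M8=0 → Y1=1, Y2=0. Observed Y1=0, Y2=0.
  M0: none of the 2 fault types match ✗
  M1: none of the 2 fault types match ✗
  M2: none of the 2 fault types match ✗
  M3: none of the 2 fault types match ✗
  M4: none of the 2 fault types match ✗
  M5: stuck-at-1 ✓; others ✗
  M6: none of the 2 fault types match ✗
  M7: none of the 2 fault types match ✗
  M8: none of the 2 fault types match ✗
Consistent faults: {M5 stuck-at-1} — 1 in all.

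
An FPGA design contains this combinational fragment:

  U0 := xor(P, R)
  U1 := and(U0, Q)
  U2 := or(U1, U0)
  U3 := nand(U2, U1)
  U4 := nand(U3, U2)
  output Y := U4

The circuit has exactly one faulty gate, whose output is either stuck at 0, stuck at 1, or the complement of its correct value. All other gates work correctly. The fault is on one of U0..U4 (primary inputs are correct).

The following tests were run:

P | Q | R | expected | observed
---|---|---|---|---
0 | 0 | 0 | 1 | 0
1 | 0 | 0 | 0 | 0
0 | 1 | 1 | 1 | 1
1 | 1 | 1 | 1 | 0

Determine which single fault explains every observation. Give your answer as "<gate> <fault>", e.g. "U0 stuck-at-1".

U2 stuck-at-1

Fault-free values for test 1 (P=0, Q=0, R=0): U0=0, U1=0, U2=0, U3=1, U4=1, giving Y=1. Observed 0.
Test 1: faults giving observed 0 are {U0 stuck-at-1, U0 inverted output, U2 stuck-at-1, U2 inverted output, U4 stuck-at-0, U4 inverted output}.
Test 2 (P=1, Q=0, R=0): fault-free U0=1, U1=0, U2=1, U3=1, U4=0 → 0; observed 0. Eliminates U0 inverted output, U2 inverted output, U4 inverted output.
Test 3 (P=0, Q=1, R=1): fault-free U0=1, U1=1, U2=1, U3=0, U4=1 → 1; observed 1. Eliminates U4 stuck-at-0.
Test 4 (P=1, Q=1, R=1): fault-free U0=0, U1=0, U2=0, U3=1, U4=1 → 1; observed 0. Eliminates U0 stuck-at-1.
Only U2 stuck-at-1 is consistent with every test.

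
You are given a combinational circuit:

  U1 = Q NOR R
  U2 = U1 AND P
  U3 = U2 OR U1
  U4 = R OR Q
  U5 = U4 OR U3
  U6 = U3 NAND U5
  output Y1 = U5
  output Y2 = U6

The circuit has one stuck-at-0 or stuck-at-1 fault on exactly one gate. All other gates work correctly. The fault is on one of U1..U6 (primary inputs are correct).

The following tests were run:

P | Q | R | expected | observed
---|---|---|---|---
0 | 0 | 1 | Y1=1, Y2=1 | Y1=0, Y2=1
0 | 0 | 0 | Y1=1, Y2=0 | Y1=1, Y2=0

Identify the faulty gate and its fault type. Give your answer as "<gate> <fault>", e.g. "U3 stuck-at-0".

U4 stuck-at-0

Fault-free values for test 1 (P=0, Q=0, R=1): U1=0, U2=0, U3=0, U4=1, U5=1, U6=1, giving Y1=1, Y2=1. Observed Y1=0, Y2=1.
Test 1: faults giving observed Y1=0, Y2=1 are {U4 stuck-at-0, U5 stuck-at-0}.
Test 2 (P=0, Q=0, R=0): fault-free U1=1, U2=0, U3=1, U4=0, U5=1, U6=0 → Y1=1, Y2=0; observed Y1=1, Y2=0. Eliminates U5 stuck-at-0.
Only U4 stuck-at-0 is consistent with every test.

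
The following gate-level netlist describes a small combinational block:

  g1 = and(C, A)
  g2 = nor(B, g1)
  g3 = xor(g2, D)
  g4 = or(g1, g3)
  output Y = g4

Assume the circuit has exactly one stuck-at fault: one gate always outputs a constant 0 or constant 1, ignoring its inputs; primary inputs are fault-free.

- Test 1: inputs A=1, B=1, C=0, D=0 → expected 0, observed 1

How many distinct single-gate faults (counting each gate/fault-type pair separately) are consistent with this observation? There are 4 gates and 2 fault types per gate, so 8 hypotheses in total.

Fault-free: g1=0, g2=0, g3=0, g4=0 → 0. Observed 1.
  g1 stuck-at-0: output 0 ✗
  g1 stuck-at-1: output 1 ✓
  g2 stuck-at-0: output 0 ✗
  g2 stuck-at-1: output 1 ✓
  g3 stuck-at-0: output 0 ✗
  g3 stuck-at-1: output 1 ✓
  g4 stuck-at-0: output 0 ✗
  g4 stuck-at-1: output 1 ✓
Consistent faults: {g1 stuck-at-1, g2 stuck-at-1, g3 stuck-at-1, g4 stuck-at-1} — 4 in all.

4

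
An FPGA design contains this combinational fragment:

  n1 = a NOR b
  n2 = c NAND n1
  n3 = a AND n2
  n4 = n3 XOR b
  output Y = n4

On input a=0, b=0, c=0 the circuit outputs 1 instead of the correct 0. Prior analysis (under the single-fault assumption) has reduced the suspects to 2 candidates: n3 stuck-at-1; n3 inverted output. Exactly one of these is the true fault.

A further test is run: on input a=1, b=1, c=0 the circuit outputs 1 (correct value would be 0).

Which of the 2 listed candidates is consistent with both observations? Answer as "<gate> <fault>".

Evaluate each candidate on input a=1, b=1, c=0:
  n3 stuck-at-1: n1=0, n2=1, n3=1 [stuck-at-1], n4=0 → 0 — eliminated
  n3 inverted output: n1=0, n2=1, n3=0 [inverted output], n4=1 → 1 — matches
Only n3 inverted output reproduces the observed 1.

n3 inverted output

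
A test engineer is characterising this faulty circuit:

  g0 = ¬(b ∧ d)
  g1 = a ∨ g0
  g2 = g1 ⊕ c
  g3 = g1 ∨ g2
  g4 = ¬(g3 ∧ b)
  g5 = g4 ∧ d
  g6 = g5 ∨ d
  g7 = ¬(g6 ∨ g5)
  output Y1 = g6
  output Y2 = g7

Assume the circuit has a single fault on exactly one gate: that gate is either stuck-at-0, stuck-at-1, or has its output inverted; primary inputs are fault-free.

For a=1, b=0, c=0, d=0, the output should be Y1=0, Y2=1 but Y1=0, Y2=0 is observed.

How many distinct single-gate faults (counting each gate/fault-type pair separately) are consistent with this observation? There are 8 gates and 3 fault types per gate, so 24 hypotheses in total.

Fault-free: g0=1, g1=1, g2=1, g3=1, g4=1, g5=0, g6=0, g7=1 → Y1=0, Y2=1. Observed Y1=0, Y2=0.
  g0: none of the 3 fault types match ✗
  g1: none of the 3 fault types match ✗
  g2: none of the 3 fault types match ✗
  g3: none of the 3 fault types match ✗
  g4: none of the 3 fault types match ✗
  g5: none of the 3 fault types match ✗
  g6: none of the 3 fault types match ✗
  g7: stuck-at-0, inverted output ✓; others ✗
Consistent faults: {g7 stuck-at-0, g7 inverted output} — 2 in all.

2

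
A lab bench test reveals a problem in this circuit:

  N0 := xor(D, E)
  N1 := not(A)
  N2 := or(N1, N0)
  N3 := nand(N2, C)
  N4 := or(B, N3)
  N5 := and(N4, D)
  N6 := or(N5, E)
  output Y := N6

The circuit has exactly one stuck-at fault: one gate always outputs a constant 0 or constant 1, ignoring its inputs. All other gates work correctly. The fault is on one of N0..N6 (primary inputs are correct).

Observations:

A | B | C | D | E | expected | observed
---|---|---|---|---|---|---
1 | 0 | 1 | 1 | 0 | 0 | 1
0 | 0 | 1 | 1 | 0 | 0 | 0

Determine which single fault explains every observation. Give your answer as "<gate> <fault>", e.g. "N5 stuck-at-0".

Fault-free values for test 1 (A=1, B=0, C=1, D=1, E=0): N0=1, N1=0, N2=1, N3=0, N4=0, N5=0, N6=0, giving Y=0. Observed 1.
Test 1: faults giving observed 1 are {N0 stuck-at-0, N2 stuck-at-0, N3 stuck-at-1, N4 stuck-at-1, N5 stuck-at-1, N6 stuck-at-1}.
Test 2 (A=0, B=0, C=1, D=1, E=0): fault-free N0=1, N1=1, N2=1, N3=0, N4=0, N5=0, N6=0 → 0; observed 0. Eliminates N2 stuck-at-0, N3 stuck-at-1, N4 stuck-at-1, N5 stuck-at-1, N6 stuck-at-1.
Only N0 stuck-at-0 is consistent with every test.

N0 stuck-at-0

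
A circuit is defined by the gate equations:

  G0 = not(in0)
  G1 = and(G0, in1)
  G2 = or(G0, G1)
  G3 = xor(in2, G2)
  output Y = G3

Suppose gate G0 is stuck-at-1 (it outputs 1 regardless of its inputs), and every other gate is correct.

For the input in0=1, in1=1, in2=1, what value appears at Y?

Propagate with G0 forced: G0=1 [stuck-at-1], G1=1, G2=1, G3=0.
So Y = 0. (Without the fault it would be 1.)

0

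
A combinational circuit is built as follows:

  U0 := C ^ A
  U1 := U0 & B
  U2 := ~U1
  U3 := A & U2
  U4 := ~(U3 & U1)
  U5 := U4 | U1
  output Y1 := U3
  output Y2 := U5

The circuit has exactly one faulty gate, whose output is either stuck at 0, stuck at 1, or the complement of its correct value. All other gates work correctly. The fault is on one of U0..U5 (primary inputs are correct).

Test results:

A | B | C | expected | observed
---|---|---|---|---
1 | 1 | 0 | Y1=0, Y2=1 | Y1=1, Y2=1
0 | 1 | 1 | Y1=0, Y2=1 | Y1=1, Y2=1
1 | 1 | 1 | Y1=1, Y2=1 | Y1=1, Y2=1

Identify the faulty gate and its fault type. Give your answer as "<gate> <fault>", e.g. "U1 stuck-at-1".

Fault-free values for test 1 (A=1, B=1, C=0): U0=1, U1=1, U2=0, U3=0, U4=1, U5=1, giving Y1=0, Y2=1. Observed Y1=1, Y2=1.
Test 1: faults giving observed Y1=1, Y2=1 are {U0 stuck-at-0, U0 inverted output, U1 stuck-at-0, U1 inverted output, U2 stuck-at-1, U2 inverted output, U3 stuck-at-1, U3 inverted output}.
Test 2 (A=0, B=1, C=1): fault-free U0=1, U1=1, U2=0, U3=0, U4=1, U5=1 → Y1=0, Y2=1; observed Y1=1, Y2=1. Eliminates U0 stuck-at-0, U0 inverted output, U1 stuck-at-0, U1 inverted output, U2 stuck-at-1, U2 inverted output.
Test 3 (A=1, B=1, C=1): fault-free U0=0, U1=0, U2=1, U3=1, U4=1, U5=1 → Y1=1, Y2=1; observed Y1=1, Y2=1. Eliminates U3 inverted output.
Only U3 stuck-at-1 is consistent with every test.

U3 stuck-at-1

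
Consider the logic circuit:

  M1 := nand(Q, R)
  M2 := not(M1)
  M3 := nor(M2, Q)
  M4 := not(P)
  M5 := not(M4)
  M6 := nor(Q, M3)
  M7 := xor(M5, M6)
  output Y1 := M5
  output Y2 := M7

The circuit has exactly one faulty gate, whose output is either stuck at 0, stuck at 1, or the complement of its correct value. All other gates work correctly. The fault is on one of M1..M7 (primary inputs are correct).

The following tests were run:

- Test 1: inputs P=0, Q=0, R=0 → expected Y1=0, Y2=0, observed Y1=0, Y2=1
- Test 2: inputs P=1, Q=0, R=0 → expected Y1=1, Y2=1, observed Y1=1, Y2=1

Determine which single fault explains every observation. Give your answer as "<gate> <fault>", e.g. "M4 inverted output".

Fault-free values for test 1 (P=0, Q=0, R=0): M1=1, M2=0, M3=1, M4=1, M5=0, M6=0, M7=0, giving Y1=0, Y2=0. Observed Y1=0, Y2=1.
Test 1: faults giving observed Y1=0, Y2=1 are {M1 stuck-at-0, M1 inverted output, M2 stuck-at-1, M2 inverted output, M3 stuck-at-0, M3 inverted output, M6 stuck-at-1, M6 inverted output, M7 stuck-at-1, M7 inverted output}.
Test 2 (P=1, Q=0, R=0): fault-free M1=1, M2=0, M3=1, M4=0, M5=1, M6=0, M7=1 → Y1=1, Y2=1; observed Y1=1, Y2=1. Eliminates M1 stuck-at-0, M1 inverted output, M2 stuck-at-1, M2 inverted output, M3 stuck-at-0, M3 inverted output, M6 stuck-at-1, M6 inverted output, M7 inverted output.
Only M7 stuck-at-1 is consistent with every test.

M7 stuck-at-1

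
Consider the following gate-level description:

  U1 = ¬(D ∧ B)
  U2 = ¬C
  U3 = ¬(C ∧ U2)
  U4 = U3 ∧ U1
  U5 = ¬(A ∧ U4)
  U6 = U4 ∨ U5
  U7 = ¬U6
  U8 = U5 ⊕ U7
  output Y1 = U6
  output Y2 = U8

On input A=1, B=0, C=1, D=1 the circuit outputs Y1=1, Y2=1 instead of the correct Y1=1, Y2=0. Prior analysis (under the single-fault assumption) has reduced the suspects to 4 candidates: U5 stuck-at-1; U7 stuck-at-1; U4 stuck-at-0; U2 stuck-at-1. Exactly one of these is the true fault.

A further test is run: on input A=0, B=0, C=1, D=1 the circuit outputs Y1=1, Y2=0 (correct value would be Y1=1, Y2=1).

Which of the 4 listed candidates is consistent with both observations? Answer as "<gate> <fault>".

U7 stuck-at-1

Evaluate each candidate on input A=0, B=0, C=1, D=1:
  U5 stuck-at-1: U1=1, U2=0, U3=1, U4=1, U5=1 [stuck-at-1], U6=1, U7=0, U8=1 → Y1=1, Y2=1 — eliminated
  U7 stuck-at-1: U1=1, U2=0, U3=1, U4=1, U5=1, U6=1, U7=1 [stuck-at-1], U8=0 → Y1=1, Y2=0 — matches
  U4 stuck-at-0: U1=1, U2=0, U3=1, U4=0 [stuck-at-0], U5=1, U6=1, U7=0, U8=1 → Y1=1, Y2=1 — eliminated
  U2 stuck-at-1: U1=1, U2=1 [stuck-at-1], U3=0, U4=0, U5=1, U6=1, U7=0, U8=1 → Y1=1, Y2=1 — eliminated
Only U7 stuck-at-1 reproduces the observed Y1=1, Y2=0.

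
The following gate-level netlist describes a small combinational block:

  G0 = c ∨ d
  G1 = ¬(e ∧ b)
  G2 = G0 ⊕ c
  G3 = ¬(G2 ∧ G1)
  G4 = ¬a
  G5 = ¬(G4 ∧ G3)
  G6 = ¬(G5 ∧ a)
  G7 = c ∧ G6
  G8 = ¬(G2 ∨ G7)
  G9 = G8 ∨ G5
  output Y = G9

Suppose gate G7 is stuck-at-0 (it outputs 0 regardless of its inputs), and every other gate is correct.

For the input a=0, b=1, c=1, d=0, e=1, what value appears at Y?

Propagate with G7 forced: G0=1, G1=0, G2=0, G3=1, G4=1, G5=0, G6=1, G7=0 [stuck-at-0], G8=1, G9=1.
So Y = 1. (Without the fault it would be 0.)

1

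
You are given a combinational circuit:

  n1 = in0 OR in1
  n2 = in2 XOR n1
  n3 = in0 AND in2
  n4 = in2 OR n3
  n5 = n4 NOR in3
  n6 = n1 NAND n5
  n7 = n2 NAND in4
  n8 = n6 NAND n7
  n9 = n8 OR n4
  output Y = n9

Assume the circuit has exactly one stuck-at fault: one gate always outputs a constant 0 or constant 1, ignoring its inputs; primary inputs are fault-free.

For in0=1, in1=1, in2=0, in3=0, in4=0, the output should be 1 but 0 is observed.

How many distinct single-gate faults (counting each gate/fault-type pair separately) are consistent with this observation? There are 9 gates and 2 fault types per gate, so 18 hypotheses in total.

5

Fault-free: n1=1, n2=1, n3=0, n4=0, n5=1, n6=0, n7=1, n8=1, n9=1 → 1. Observed 0.
  n1: stuck-at-0 ✓; others ✗
  n2: none of the 2 fault types match ✗
  n3: none of the 2 fault types match ✗
  n4: none of the 2 fault types match ✗
  n5: stuck-at-0 ✓; others ✗
  n6: stuck-at-1 ✓; others ✗
  n7: none of the 2 fault types match ✗
  n8: stuck-at-0 ✓; others ✗
  n9: stuck-at-0 ✓; others ✗
Consistent faults: {n1 stuck-at-0, n5 stuck-at-0, n6 stuck-at-1, n8 stuck-at-0, n9 stuck-at-0} — 5 in all.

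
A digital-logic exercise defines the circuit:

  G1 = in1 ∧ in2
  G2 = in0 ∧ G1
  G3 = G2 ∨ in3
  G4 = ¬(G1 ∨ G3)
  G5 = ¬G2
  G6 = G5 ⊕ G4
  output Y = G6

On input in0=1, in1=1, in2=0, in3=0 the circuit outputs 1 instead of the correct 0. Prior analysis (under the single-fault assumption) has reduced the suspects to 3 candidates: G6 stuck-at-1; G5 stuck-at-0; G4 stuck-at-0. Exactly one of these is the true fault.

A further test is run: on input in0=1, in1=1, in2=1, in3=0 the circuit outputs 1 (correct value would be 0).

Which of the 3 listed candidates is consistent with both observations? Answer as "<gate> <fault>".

G6 stuck-at-1

Evaluate each candidate on input in0=1, in1=1, in2=1, in3=0:
  G6 stuck-at-1: G1=1, G2=1, G3=1, G4=0, G5=0, G6=1 [stuck-at-1] → 1 — matches
  G5 stuck-at-0: G1=1, G2=1, G3=1, G4=0, G5=0 [stuck-at-0], G6=0 → 0 — eliminated
  G4 stuck-at-0: G1=1, G2=1, G3=1, G4=0 [stuck-at-0], G5=0, G6=0 → 0 — eliminated
Only G6 stuck-at-1 reproduces the observed 1.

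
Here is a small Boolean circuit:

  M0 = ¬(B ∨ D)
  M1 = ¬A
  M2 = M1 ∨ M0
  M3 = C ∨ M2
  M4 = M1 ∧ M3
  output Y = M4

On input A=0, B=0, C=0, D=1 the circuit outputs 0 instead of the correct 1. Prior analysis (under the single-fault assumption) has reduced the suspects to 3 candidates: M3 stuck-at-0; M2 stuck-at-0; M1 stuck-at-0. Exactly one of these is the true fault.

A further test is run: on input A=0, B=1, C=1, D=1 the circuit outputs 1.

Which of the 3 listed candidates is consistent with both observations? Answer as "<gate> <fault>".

M2 stuck-at-0

Evaluate each candidate on input A=0, B=1, C=1, D=1:
  M3 stuck-at-0: M0=0, M1=1, M2=1, M3=0 [stuck-at-0], M4=0 → 0 — eliminated
  M2 stuck-at-0: M0=0, M1=1, M2=0 [stuck-at-0], M3=1, M4=1 → 1 — matches
  M1 stuck-at-0: M0=0, M1=0 [stuck-at-0], M2=0, M3=1, M4=0 → 0 — eliminated
Only M2 stuck-at-0 reproduces the observed 1.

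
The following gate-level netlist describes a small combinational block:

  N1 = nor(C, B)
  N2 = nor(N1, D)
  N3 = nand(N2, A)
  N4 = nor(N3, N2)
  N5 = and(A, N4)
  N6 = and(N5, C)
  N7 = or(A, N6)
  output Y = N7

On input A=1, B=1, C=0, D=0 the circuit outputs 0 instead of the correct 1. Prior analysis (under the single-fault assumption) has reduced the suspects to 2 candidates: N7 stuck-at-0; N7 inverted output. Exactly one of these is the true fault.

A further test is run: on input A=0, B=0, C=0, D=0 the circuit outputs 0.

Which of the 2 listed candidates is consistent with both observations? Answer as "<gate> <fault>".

N7 stuck-at-0

Evaluate each candidate on input A=0, B=0, C=0, D=0:
  N7 stuck-at-0: N1=1, N2=0, N3=1, N4=0, N5=0, N6=0, N7=0 [stuck-at-0] → 0 — matches
  N7 inverted output: N1=1, N2=0, N3=1, N4=0, N5=0, N6=0, N7=1 [inverted output] → 1 — eliminated
Only N7 stuck-at-0 reproduces the observed 0.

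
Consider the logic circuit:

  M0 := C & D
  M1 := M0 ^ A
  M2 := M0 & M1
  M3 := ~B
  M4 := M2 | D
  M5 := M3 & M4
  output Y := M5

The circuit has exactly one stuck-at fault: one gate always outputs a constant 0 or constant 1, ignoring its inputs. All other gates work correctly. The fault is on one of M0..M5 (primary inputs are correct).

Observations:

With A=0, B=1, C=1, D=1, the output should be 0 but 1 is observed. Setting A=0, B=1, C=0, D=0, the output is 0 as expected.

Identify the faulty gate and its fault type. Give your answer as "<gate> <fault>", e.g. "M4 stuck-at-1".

Fault-free values for test 1 (A=0, B=1, C=1, D=1): M0=1, M1=1, M2=1, M3=0, M4=1, M5=0, giving Y=0. Observed 1.
Test 1: faults giving observed 1 are {M3 stuck-at-1, M5 stuck-at-1}.
Test 2 (A=0, B=1, C=0, D=0): fault-free M0=0, M1=0, M2=0, M3=0, M4=0, M5=0 → 0; observed 0. Eliminates M5 stuck-at-1.
Only M3 stuck-at-1 is consistent with every test.

M3 stuck-at-1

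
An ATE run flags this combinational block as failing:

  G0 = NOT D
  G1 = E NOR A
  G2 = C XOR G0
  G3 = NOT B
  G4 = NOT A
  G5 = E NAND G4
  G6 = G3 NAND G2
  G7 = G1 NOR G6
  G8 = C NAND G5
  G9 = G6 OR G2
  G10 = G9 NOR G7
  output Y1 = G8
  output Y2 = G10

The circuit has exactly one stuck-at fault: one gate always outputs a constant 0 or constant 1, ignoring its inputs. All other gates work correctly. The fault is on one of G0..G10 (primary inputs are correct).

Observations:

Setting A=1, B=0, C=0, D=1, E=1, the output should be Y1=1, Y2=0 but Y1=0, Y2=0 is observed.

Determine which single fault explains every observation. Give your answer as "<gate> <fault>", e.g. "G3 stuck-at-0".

Fault-free values for test 1 (A=1, B=0, C=0, D=1, E=1): G0=0, G1=0, G2=0, G3=1, G4=0, G5=1, G6=1, G7=0, G8=1, G9=1, G10=0, giving Y1=1, Y2=0. Observed Y1=0, Y2=0.
Test 1: faults giving observed Y1=0, Y2=0 are {G8 stuck-at-0}.
Only G8 stuck-at-0 is consistent with every test.

G8 stuck-at-0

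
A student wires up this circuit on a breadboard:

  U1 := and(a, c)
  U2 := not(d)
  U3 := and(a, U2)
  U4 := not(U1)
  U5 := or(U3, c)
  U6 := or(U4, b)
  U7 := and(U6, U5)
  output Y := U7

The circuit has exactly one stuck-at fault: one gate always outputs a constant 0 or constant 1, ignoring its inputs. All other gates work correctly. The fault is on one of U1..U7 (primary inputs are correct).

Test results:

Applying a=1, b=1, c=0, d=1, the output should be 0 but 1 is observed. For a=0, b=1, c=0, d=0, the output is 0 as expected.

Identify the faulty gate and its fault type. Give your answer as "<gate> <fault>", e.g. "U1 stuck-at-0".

Fault-free values for test 1 (a=1, b=1, c=0, d=1): U1=0, U2=0, U3=0, U4=1, U5=0, U6=1, U7=0, giving Y=0. Observed 1.
Test 1: faults giving observed 1 are {U2 stuck-at-1, U3 stuck-at-1, U5 stuck-at-1, U7 stuck-at-1}.
Test 2 (a=0, b=1, c=0, d=0): fault-free U1=0, U2=1, U3=0, U4=1, U5=0, U6=1, U7=0 → 0; observed 0. Eliminates U3 stuck-at-1, U5 stuck-at-1, U7 stuck-at-1.
Only U2 stuck-at-1 is consistent with every test.

U2 stuck-at-1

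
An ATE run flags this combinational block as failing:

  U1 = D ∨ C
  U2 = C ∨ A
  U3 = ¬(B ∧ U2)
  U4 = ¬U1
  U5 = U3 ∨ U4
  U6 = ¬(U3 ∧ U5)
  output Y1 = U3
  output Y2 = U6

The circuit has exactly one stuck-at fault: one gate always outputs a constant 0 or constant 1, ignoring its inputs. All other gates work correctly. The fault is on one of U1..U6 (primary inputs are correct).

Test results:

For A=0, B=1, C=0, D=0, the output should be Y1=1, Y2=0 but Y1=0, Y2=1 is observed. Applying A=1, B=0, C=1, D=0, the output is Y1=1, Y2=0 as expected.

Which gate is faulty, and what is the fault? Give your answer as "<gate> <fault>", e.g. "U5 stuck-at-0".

U2 stuck-at-1

Fault-free values for test 1 (A=0, B=1, C=0, D=0): U1=0, U2=0, U3=1, U4=1, U5=1, U6=0, giving Y1=1, Y2=0. Observed Y1=0, Y2=1.
Test 1: faults giving observed Y1=0, Y2=1 are {U2 stuck-at-1, U3 stuck-at-0}.
Test 2 (A=1, B=0, C=1, D=0): fault-free U1=1, U2=1, U3=1, U4=0, U5=1, U6=0 → Y1=1, Y2=0; observed Y1=1, Y2=0. Eliminates U3 stuck-at-0.
Only U2 stuck-at-1 is consistent with every test.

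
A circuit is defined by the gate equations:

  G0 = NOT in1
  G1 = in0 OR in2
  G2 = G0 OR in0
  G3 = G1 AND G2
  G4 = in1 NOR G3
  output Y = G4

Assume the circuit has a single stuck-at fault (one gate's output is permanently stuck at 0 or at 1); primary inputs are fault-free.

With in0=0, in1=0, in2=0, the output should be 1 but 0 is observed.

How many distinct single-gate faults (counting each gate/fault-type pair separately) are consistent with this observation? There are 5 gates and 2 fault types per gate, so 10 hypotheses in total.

3

Fault-free: G0=1, G1=0, G2=1, G3=0, G4=1 → 1. Observed 0.
  G0 stuck-at-0: output 1 ✗
  G0 stuck-at-1: output 1 ✗
  G1 stuck-at-0: output 1 ✗
  G1 stuck-at-1: output 0 ✓
  G2 stuck-at-0: output 1 ✗
  G2 stuck-at-1: output 1 ✗
  G3 stuck-at-0: output 1 ✗
  G3 stuck-at-1: output 0 ✓
  G4 stuck-at-0: output 0 ✓
  G4 stuck-at-1: output 1 ✗
Consistent faults: {G1 stuck-at-1, G3 stuck-at-1, G4 stuck-at-0} — 3 in all.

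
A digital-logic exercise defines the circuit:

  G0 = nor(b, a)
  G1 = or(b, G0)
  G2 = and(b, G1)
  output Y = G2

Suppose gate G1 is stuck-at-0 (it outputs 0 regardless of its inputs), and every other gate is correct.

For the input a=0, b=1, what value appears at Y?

0

Propagate with G1 forced: G0=0, G1=0 [stuck-at-0], G2=0.
So Y = 0. (Without the fault it would be 1.)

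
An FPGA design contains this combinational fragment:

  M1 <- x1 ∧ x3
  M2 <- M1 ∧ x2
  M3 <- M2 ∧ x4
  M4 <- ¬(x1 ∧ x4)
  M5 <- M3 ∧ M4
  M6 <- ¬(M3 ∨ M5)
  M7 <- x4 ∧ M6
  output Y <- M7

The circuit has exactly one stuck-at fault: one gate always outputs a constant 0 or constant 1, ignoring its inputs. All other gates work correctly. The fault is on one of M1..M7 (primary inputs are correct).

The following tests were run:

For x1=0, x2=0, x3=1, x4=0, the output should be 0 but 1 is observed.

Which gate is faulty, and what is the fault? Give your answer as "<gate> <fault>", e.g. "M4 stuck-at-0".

Fault-free values for test 1 (x1=0, x2=0, x3=1, x4=0): M1=0, M2=0, M3=0, M4=1, M5=0, M6=1, M7=0, giving Y=0. Observed 1.
Test 1: faults giving observed 1 are {M7 stuck-at-1}.
Only M7 stuck-at-1 is consistent with every test.

M7 stuck-at-1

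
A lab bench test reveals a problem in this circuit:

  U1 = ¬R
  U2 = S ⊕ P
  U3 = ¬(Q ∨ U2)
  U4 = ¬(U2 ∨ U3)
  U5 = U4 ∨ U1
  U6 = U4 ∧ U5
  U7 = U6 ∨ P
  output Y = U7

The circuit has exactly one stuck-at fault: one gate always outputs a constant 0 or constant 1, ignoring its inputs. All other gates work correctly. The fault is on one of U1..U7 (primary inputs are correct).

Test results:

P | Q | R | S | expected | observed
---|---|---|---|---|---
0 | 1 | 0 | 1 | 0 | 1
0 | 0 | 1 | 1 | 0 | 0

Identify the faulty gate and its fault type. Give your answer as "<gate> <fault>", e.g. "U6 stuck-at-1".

U2 stuck-at-0

Fault-free values for test 1 (P=0, Q=1, R=0, S=1): U1=1, U2=1, U3=0, U4=0, U5=1, U6=0, U7=0, giving Y=0. Observed 1.
Test 1: faults giving observed 1 are {U2 stuck-at-0, U4 stuck-at-1, U6 stuck-at-1, U7 stuck-at-1}.
Test 2 (P=0, Q=0, R=1, S=1): fault-free U1=0, U2=1, U3=0, U4=0, U5=0, U6=0, U7=0 → 0; observed 0. Eliminates U4 stuck-at-1, U6 stuck-at-1, U7 stuck-at-1.
Only U2 stuck-at-0 is consistent with every test.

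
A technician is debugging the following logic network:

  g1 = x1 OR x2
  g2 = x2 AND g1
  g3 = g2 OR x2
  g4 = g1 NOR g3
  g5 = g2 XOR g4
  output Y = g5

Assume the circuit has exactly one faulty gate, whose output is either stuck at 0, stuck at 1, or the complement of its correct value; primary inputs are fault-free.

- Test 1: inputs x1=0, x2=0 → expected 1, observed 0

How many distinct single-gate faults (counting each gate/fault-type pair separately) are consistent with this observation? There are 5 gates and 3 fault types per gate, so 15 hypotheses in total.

Fault-free: g1=0, g2=0, g3=0, g4=1, g5=1 → 1. Observed 0.
  g1: stuck-at-1, inverted output ✓; others ✗
  g2: none of the 3 fault types match ✗
  g3: stuck-at-1, inverted output ✓; others ✗
  g4: stuck-at-0, inverted output ✓; others ✗
  g5: stuck-at-0, inverted output ✓; others ✗
Consistent faults: {g1 stuck-at-1, g1 inverted output, g3 stuck-at-1, g3 inverted output, g4 stuck-at-0, g4 inverted output, g5 stuck-at-0, g5 inverted output} — 8 in all.

8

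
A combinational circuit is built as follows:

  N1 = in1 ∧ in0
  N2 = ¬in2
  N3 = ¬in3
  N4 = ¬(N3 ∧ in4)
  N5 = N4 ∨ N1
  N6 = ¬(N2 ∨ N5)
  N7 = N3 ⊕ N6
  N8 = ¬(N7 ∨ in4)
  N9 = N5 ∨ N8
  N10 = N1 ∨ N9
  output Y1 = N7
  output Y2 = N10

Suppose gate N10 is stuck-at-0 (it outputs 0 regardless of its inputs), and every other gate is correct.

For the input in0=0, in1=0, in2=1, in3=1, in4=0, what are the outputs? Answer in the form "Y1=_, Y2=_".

Propagate with N10 forced: N1=0, N2=0, N3=0, N4=1, N5=1, N6=0, N7=0, N8=1, N9=1, N10=0 [stuck-at-0].
So the outputs are Y1=0, Y2=0. (Without the fault they would be Y1=0, Y2=1.)

Y1=0, Y2=0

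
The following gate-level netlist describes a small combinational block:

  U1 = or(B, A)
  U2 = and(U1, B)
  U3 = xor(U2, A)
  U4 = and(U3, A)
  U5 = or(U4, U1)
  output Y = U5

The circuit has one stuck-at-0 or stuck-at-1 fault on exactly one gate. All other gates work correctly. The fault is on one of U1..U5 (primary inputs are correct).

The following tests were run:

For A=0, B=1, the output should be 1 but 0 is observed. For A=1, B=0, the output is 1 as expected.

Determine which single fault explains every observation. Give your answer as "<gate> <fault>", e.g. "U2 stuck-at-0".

Fault-free values for test 1 (A=0, B=1): U1=1, U2=1, U3=1, U4=0, U5=1, giving Y=1. Observed 0.
Test 1: faults giving observed 0 are {U1 stuck-at-0, U5 stuck-at-0}.
Test 2 (A=1, B=0): fault-free U1=1, U2=0, U3=1, U4=1, U5=1 → 1; observed 1. Eliminates U5 stuck-at-0.
Only U1 stuck-at-0 is consistent with every test.

U1 stuck-at-0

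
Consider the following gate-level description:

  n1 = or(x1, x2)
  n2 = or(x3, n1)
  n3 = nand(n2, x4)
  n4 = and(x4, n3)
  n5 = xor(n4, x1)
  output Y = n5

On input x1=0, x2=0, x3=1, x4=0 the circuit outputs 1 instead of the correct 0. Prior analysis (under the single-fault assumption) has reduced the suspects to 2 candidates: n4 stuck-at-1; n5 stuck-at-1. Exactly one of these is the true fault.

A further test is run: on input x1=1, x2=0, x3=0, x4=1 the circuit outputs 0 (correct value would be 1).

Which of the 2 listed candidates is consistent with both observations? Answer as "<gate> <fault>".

n4 stuck-at-1

Evaluate each candidate on input x1=1, x2=0, x3=0, x4=1:
  n4 stuck-at-1: n1=1, n2=1, n3=0, n4=1 [stuck-at-1], n5=0 → 0 — matches
  n5 stuck-at-1: n1=1, n2=1, n3=0, n4=0, n5=1 [stuck-at-1] → 1 — eliminated
Only n4 stuck-at-1 reproduces the observed 0.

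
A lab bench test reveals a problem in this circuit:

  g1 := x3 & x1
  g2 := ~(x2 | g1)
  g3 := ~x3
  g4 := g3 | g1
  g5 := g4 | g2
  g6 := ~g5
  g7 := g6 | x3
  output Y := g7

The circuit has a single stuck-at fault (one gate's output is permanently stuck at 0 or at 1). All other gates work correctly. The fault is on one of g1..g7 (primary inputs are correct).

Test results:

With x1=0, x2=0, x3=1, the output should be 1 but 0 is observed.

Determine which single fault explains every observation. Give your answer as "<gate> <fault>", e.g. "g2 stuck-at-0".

g7 stuck-at-0

Fault-free values for test 1 (x1=0, x2=0, x3=1): g1=0, g2=1, g3=0, g4=0, g5=1, g6=0, g7=1, giving Y=1. Observed 0.
Test 1: faults giving observed 0 are {g7 stuck-at-0}.
Only g7 stuck-at-0 is consistent with every test.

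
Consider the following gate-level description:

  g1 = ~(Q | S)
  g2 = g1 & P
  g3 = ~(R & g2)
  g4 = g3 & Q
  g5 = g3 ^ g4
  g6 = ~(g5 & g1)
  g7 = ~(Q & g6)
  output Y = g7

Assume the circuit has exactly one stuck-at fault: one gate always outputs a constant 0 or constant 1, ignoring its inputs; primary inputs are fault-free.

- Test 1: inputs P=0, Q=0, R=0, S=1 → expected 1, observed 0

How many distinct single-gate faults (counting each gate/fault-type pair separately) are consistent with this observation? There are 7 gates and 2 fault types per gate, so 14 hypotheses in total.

1

Fault-free: g1=0, g2=0, g3=1, g4=0, g5=1, g6=1, g7=1 → 1. Observed 0.
  g1 stuck-at-0: output 1 ✗
  g1 stuck-at-1: output 1 ✗
  g2 stuck-at-0: output 1 ✗
  g2 stuck-at-1: output 1 ✗
  g3 stuck-at-0: output 1 ✗
  g3 stuck-at-1: output 1 ✗
  g4 stuck-at-0: output 1 ✗
  g4 stuck-at-1: output 1 ✗
  g5 stuck-at-0: output 1 ✗
  g5 stuck-at-1: output 1 ✗
  g6 stuck-at-0: output 1 ✗
  g6 stuck-at-1: output 1 ✗
  g7 stuck-at-0: output 0 ✓
  g7 stuck-at-1: output 1 ✗
Consistent faults: {g7 stuck-at-0} — 1 in all.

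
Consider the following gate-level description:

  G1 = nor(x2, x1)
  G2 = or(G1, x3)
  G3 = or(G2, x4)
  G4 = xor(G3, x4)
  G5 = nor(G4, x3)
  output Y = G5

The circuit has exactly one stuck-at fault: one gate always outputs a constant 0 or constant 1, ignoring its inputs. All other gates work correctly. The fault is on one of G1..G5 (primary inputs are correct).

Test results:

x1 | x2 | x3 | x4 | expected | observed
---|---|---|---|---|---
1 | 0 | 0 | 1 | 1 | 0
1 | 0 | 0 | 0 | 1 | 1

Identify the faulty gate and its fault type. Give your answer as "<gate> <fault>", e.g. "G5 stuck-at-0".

Fault-free values for test 1 (x1=1, x2=0, x3=0, x4=1): G1=0, G2=0, G3=1, G4=0, G5=1, giving Y=1. Observed 0.
Test 1: faults giving observed 0 are {G3 stuck-at-0, G4 stuck-at-1, G5 stuck-at-0}.
Test 2 (x1=1, x2=0, x3=0, x4=0): fault-free G1=0, G2=0, G3=0, G4=0, G5=1 → 1; observed 1. Eliminates G4 stuck-at-1, G5 stuck-at-0.
Only G3 stuck-at-0 is consistent with every test.

G3 stuck-at-0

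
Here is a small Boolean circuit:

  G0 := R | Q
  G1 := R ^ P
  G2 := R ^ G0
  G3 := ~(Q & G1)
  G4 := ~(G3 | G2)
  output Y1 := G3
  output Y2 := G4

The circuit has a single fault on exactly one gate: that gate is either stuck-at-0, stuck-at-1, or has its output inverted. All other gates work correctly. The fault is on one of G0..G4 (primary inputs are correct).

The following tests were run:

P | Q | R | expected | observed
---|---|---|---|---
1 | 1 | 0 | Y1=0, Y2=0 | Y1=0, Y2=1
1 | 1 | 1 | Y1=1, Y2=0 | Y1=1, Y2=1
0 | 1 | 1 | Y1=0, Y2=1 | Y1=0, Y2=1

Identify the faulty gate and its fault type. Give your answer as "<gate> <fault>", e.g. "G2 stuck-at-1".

G4 stuck-at-1

Fault-free values for test 1 (P=1, Q=1, R=0): G0=1, G1=1, G2=1, G3=0, G4=0, giving Y1=0, Y2=0. Observed Y1=0, Y2=1.
Test 1: faults giving observed Y1=0, Y2=1 are {G0 stuck-at-0, G0 inverted output, G2 stuck-at-0, G2 inverted output, G4 stuck-at-1, G4 inverted output}.
Test 2 (P=1, Q=1, R=1): fault-free G0=1, G1=0, G2=0, G3=1, G4=0 → Y1=1, Y2=0; observed Y1=1, Y2=1. Eliminates G0 stuck-at-0, G0 inverted output, G2 stuck-at-0, G2 inverted output.
Test 3 (P=0, Q=1, R=1): fault-free G0=1, G1=1, G2=0, G3=0, G4=1 → Y1=0, Y2=1; observed Y1=0, Y2=1. Eliminates G4 inverted output.
Only G4 stuck-at-1 is consistent with every test.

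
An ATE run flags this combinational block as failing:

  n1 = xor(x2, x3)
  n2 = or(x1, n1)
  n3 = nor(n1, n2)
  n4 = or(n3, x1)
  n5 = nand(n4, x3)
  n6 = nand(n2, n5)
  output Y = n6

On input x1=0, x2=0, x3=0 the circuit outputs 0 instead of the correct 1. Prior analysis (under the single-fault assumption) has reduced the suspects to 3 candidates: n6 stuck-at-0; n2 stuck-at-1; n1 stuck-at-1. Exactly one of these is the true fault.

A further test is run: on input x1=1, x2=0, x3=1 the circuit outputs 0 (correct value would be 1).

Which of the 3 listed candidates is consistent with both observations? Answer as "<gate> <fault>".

n6 stuck-at-0

Evaluate each candidate on input x1=1, x2=0, x3=1:
  n6 stuck-at-0: n1=1, n2=1, n3=0, n4=1, n5=0, n6=0 [stuck-at-0] → 0 — matches
  n2 stuck-at-1: n1=1, n2=1 [stuck-at-1], n3=0, n4=1, n5=0, n6=1 → 1 — eliminated
  n1 stuck-at-1: n1=1 [stuck-at-1], n2=1, n3=0, n4=1, n5=0, n6=1 → 1 — eliminated
Only n6 stuck-at-0 reproduces the observed 0.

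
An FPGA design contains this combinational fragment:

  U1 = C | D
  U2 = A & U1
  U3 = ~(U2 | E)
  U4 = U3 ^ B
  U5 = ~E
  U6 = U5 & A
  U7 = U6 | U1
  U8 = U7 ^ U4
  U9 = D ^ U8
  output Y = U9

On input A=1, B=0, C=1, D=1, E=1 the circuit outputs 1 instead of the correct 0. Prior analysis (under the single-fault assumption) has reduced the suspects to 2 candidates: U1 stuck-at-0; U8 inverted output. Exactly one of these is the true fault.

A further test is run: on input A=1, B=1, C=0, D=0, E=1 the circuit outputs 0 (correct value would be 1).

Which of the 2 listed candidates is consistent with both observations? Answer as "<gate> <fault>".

Evaluate each candidate on input A=1, B=1, C=0, D=0, E=1:
  U1 stuck-at-0: U1=0 [stuck-at-0], U2=0, U3=0, U4=1, U5=0, U6=0, U7=0, U8=1, U9=1 → 1 — eliminated
  U8 inverted output: U1=0, U2=0, U3=0, U4=1, U5=0, U6=0, U7=0, U8=0 [inverted output], U9=0 → 0 — matches
Only U8 inverted output reproduces the observed 0.

U8 inverted output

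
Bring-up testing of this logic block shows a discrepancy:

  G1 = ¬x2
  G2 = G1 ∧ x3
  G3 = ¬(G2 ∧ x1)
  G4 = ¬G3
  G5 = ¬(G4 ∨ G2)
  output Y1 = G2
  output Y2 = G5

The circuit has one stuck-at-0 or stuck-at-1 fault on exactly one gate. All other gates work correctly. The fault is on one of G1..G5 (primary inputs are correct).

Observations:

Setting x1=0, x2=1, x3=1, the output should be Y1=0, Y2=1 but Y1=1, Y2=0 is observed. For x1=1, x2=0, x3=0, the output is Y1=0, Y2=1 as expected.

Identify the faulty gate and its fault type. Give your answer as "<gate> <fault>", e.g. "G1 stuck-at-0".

G1 stuck-at-1

Fault-free values for test 1 (x1=0, x2=1, x3=1): G1=0, G2=0, G3=1, G4=0, G5=1, giving Y1=0, Y2=1. Observed Y1=1, Y2=0.
Test 1: faults giving observed Y1=1, Y2=0 are {G1 stuck-at-1, G2 stuck-at-1}.
Test 2 (x1=1, x2=0, x3=0): fault-free G1=1, G2=0, G3=1, G4=0, G5=1 → Y1=0, Y2=1; observed Y1=0, Y2=1. Eliminates G2 stuck-at-1.
Only G1 stuck-at-1 is consistent with every test.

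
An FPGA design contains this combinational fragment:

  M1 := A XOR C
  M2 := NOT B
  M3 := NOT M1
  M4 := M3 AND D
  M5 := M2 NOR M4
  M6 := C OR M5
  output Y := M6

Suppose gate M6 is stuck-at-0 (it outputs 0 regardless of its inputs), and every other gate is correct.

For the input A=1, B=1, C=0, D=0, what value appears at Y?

Propagate with M6 forced: M1=1, M2=0, M3=0, M4=0, M5=1, M6=0 [stuck-at-0].
So Y = 0. (Without the fault it would be 1.)

0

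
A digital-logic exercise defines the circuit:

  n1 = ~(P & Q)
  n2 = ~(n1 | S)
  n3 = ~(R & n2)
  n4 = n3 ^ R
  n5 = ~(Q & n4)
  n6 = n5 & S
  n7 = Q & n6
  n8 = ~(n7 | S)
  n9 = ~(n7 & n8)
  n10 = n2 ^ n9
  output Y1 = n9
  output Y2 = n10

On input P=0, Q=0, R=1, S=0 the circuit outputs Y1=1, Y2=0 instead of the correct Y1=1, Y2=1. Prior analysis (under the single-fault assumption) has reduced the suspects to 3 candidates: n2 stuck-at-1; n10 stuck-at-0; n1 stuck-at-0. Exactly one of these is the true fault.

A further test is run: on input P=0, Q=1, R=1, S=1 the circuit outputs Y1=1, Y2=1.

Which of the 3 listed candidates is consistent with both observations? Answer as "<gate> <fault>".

Evaluate each candidate on input P=0, Q=1, R=1, S=1:
  n2 stuck-at-1: n1=1, n2=1 [stuck-at-1], n3=0, n4=1, n5=0, n6=0, n7=0, n8=0, n9=1, n10=0 → Y1=1, Y2=0 — eliminated
  n10 stuck-at-0: n1=1, n2=0, n3=1, n4=0, n5=1, n6=1, n7=1, n8=0, n9=1, n10=0 [stuck-at-0] → Y1=1, Y2=0 — eliminated
  n1 stuck-at-0: n1=0 [stuck-at-0], n2=0, n3=1, n4=0, n5=1, n6=1, n7=1, n8=0, n9=1, n10=1 → Y1=1, Y2=1 — matches
Only n1 stuck-at-0 reproduces the observed Y1=1, Y2=1.

n1 stuck-at-0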